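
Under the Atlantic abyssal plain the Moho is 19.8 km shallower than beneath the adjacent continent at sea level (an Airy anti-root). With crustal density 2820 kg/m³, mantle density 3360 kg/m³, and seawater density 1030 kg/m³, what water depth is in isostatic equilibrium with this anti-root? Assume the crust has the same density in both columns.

5.97 km

Replacing a thickness d of crust by seawater at the top must be balanced by replacing crust with mantle at the base: d (ρ_c − ρ_w) = a (ρ_m − ρ_c).
d = a (ρ_m − ρ_c)/(ρ_c − ρ_w) = 19.8 km × 540/1790 = 5.97 km.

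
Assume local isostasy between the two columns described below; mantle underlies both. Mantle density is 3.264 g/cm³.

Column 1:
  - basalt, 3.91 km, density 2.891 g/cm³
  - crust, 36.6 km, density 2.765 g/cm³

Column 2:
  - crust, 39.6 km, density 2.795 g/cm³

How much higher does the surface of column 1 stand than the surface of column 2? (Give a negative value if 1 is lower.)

0.352 km

For any compensation level in the mantle, the mantle terms cancel and isostasy reduces to e = (Σt_1 − Σt_2) − (Σ(ρt)_1 − Σ(ρt)_2) / ρ_m.
Σt_1 = 40.51 km; Σt_2 = 39.6 km; Σ(ρt)_1 = 112.50281; Σ(ρt)_2 = 110.682 (in km·g/cm³).
e = (40.51 − 39.6) − (112.50281 − 110.682) / 3.264 = 0.352 km.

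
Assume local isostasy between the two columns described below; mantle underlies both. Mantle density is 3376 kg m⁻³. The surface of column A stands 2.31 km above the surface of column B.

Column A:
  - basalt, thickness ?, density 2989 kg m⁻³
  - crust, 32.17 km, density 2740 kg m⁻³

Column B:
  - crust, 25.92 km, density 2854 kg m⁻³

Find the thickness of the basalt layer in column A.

2.24 km

Take the compensation level at the base of the deeper column (depth z_c below the surface of column A) and equate Σ ρ_i t_i down to z_c; mantle fills any gap and the z_c terms cancel.
Column A: x×2989 + 32.17×2740 + (z_c − 32.17 − x)×3376
Column B: 2.31×0 + 25.92×2854 + (z_c − 2.31 − 25.92)×3376
The z_c×3376 term appears on both sides and cancels. Collect the known terms of each column as K = Σ(ρt)_known − 3376 × (depth of known layers): K_A = 88145.8 − 3376×32.17 = −20460.12; K_B = 73975.68 − 3376×(2.31 + 25.92) = −21328.8.
Balance: K_A − x×(3376 − 2989) = K_B, so x = (K_A − K_B)/(3376 − 2989) = 868.68/387 = 2.24 km.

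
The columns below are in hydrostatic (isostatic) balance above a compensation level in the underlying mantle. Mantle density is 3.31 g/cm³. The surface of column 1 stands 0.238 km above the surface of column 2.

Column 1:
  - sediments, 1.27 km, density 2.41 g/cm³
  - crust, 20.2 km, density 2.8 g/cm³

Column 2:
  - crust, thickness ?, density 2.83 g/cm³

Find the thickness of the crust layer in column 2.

Take the compensation level at the base of the deeper column (depth z_c below the surface of column 1) and equate Σ ρ_i t_i down to z_c; mantle fills any gap and the z_c terms cancel.
Column 1: 1.27×2.41 + 20.2×2.8 + (z_c − 21.47)×3.31
Column 2: 0.238×0 + x×2.83 + (z_c − 0.238 − 0 − x)×3.31
The z_c×3.31 term appears on both sides and cancels. Collect the known terms of each column as K = Σ(ρt)_known − 3.31 × (depth of known layers): K_1 = 59.6207 − 3.31×21.47 = −11.445; K_2 = 0 − 3.31×(0.238 + 0) = −0.78778.
Balance: K_1 = K_2 − x×(3.31 − 2.83), so x = (K_2 − K_1)/(3.31 − 2.83) = 10.6572/0.48 = 22.2 km.

22.2 km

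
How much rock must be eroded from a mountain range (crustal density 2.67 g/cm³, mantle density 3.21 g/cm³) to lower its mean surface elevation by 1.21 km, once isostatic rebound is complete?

Net drop Δ = e − u = e − e ρ_c/ρ_m = e (ρ_m − ρ_c)/ρ_m.
e = Δ ρ_m/(ρ_m − ρ_c) = 1.21 km × 3.21/0.54 = 7.19 km.

7.19 km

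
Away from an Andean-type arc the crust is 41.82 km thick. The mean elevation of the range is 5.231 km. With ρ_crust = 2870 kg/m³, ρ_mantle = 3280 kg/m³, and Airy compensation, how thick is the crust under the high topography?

Root depth r = h ρ_c / (ρ_m − ρ_c) = 5.231 km × 2870 / 410 = 36.62 km.
Total thickness = T + h + r = 41.82 km + 5.231 km + 36.62 km = 83.7 km.

83.7 km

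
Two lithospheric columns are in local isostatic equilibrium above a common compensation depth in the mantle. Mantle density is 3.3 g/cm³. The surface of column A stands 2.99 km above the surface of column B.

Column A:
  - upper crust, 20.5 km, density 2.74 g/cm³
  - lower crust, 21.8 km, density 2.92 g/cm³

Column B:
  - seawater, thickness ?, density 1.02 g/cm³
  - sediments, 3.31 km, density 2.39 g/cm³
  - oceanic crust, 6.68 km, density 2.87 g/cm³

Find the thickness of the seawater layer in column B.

Take the compensation level at the base of the deeper column (depth z_c below the surface of column A) and equate Σ ρ_i t_i down to z_c; mantle fills any gap and the z_c terms cancel.
Column A: 20.5×2.74 + 21.8×2.92 + (z_c − 42.3)×3.3
Column B: 2.99×0 + x×1.02 + 3.31×2.39 + 6.68×2.87 + (z_c − 2.99 − 9.99 − x)×3.3
The z_c×3.3 term appears on both sides and cancels. Collect the known terms of each column as K = Σ(ρt)_known − 3.3 × (depth of known layers): K_A = 119.826 − 3.3×42.3 = −19.764; K_B = 27.0825 − 3.3×(2.99 + 9.99) = −15.7515.
Balance: K_A = K_B − x×(3.3 − 1.02), so x = (K_B − K_A)/(3.3 − 1.02) = 4.0125/2.28 = 1.76 km.

1.76 km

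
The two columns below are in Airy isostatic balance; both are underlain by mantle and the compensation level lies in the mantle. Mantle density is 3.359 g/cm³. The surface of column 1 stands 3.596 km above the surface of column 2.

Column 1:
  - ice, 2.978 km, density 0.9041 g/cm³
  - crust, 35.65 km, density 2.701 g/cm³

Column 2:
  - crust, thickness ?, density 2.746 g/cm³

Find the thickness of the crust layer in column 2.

Take the compensation level at the base of the deeper column (depth z_c below the surface of column 1) and equate Σ ρ_i t_i down to z_c; mantle fills any gap and the z_c terms cancel.
Column 1: 2.978×0.9041 + 35.65×2.701 + (z_c − 38.628)×3.359
Column 2: 3.596×0 + x×2.746 + (z_c − 3.596 − 0 − x)×3.359
The z_c×3.359 term appears on both sides and cancels. Collect the known terms of each column as K = Σ(ρt)_known − 3.359 × (depth of known layers): K_1 = 98.9830598 − 3.359×38.628 = −30.7683922; K_2 = 0 − 3.359×(3.596 + 0) = −12.078964.
Balance: K_1 = K_2 − x×(3.359 − 2.746), so x = (K_2 − K_1)/(3.359 − 2.746) = 18.6894/0.613 = 30.5 km.

30.5 km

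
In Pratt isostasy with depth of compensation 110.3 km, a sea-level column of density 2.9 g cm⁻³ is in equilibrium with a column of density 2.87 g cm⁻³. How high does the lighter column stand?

ρ_ref D = ρ (D + h) → h = D (ρ_ref − ρ)/ρ.
h = 110.3 km × (2.9 − 2.87)/2.87 = 1.15 km.

1.15 km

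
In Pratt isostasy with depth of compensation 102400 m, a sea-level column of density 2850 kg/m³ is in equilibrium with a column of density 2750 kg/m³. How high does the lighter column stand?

3720 m

ρ_ref D = ρ (D + h) → h = D (ρ_ref − ρ)/ρ.
h = 102400 m × (2850 − 2750)/2750 = 3720 m.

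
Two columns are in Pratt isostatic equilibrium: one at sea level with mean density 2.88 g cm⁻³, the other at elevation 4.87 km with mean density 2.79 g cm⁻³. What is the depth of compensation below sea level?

ρ_ref D = ρ (D + h) → D (ρ_ref − ρ) = ρ h.
D = ρ h/(ρ_ref − ρ) = 2.79 × 4.87 km/(2.88 − 2.79) = 151 km.

151 km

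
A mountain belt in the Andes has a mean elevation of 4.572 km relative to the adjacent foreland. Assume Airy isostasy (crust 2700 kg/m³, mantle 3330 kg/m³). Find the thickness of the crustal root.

Equating mass per unit area of the two columns: the weight of the topography is balanced by the buoyancy of the root, ρ_c h = (ρ_m − ρ_c) r.
r = h · ρ_c / (ρ_m − ρ_c) = 4.572 km × 2700 / (3330 − 2700) = 19.6 km.

19.6 km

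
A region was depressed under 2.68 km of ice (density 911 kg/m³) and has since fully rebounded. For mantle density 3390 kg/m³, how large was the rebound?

Removing the load lets mantle flow back in; uplift u satisfies ρ_ice t = ρ_m u.
u = t ρ_ice/ρ_m = 2.68 km × 911/3390 = 0.72 km.

0.72 km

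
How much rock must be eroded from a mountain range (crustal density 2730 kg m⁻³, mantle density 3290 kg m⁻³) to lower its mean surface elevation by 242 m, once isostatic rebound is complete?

1420 m

Net drop Δ = e − u = e − e ρ_c/ρ_m = e (ρ_m − ρ_c)/ρ_m.
e = Δ ρ_m/(ρ_m − ρ_c) = 242 m × 3290/560 = 1420 m.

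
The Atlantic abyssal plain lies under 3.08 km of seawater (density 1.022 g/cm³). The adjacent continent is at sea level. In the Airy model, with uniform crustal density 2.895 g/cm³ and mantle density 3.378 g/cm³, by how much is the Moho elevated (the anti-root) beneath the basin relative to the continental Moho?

11.9 km

Isostatic balance requires: replacing crust with seawater at the top is compensated by replacing crust with mantle at the base: d (ρ_c − ρ_w) = a (ρ_m − ρ_c).
a = d (ρ_c − ρ_w)/(ρ_m − ρ_c) = 3.08 km × 1.873/0.483 = 11.9 km.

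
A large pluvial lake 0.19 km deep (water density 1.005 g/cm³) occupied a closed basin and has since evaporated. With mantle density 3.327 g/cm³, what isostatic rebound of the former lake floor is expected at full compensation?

0.0574 km

u = d ρ_w/ρ_m = 0.19 km × 1.005/3.327 = 0.0574 km.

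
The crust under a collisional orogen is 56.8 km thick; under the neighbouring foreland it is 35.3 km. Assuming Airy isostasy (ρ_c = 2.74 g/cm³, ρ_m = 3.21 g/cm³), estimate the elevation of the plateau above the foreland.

3.15 km

Excess crust Δ = 56.8 km − 35.3 km = 21.5 km, split between elevation h and root r with h + r = Δ.
Airy balance ρ_c h = (ρ_m − ρ_c) r gives r = h ρ_c/(ρ_m − ρ_c), so h (1 + ρ_c/(ρ_m − ρ_c)) = Δ, i.e. h = Δ (ρ_m − ρ_c)/ρ_m.
h = 21.5 km × 0.47/3.21 = 3.15 km.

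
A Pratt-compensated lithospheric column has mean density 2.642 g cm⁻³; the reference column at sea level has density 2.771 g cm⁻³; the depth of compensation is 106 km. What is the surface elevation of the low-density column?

5.18 km

ρ_ref D = ρ (D + h) → h = D (ρ_ref − ρ)/ρ.
h = 106 km × (2.771 − 2.642)/2.642 = 5.18 km.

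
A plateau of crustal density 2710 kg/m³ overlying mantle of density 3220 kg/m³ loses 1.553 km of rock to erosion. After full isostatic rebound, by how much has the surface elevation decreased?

0.246 km

Rebound u = e ρ_c/ρ_m = 1.553 km × 2710/3220 = 1.307 km.
Net surface drop = e − u = 1.553 km − 1.307 km = e (ρ_m − ρ_c)/ρ_m = 0.246 km.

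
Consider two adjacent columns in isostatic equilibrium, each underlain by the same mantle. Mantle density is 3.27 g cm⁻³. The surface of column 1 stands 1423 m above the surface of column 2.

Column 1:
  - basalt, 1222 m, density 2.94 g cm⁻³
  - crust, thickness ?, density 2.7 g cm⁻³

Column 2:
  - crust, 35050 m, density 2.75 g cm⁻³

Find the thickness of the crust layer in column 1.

39400 m

Take the compensation level at the base of the deeper column (depth z_c below the surface of column 1) and equate Σ ρ_i t_i down to z_c; mantle fills any gap and the z_c terms cancel.
Column 1: 1222×2.94 + x×2.7 + (z_c − 1222 − x)×3.27
Column 2: 1423×0 + 35050×2.75 + (z_c − 1423 − 35050)×3.27
The z_c×3.27 term appears on both sides and cancels. Collect the known terms of each column as K = Σ(ρt)_known − 3.27 × (depth of known layers): K_1 = 3592.68 − 3.27×1222 = −403.26; K_2 = 96387.5 − 3.27×(1423 + 35050) = −22879.21.
Balance: K_1 − x×(3.27 − 2.7) = K_2, so x = (K_1 − K_2)/(3.27 − 2.7) = 22476/0.57 = 39400 m.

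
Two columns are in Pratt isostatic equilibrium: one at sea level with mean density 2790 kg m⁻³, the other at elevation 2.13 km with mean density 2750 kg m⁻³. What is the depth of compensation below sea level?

146 km

ρ_ref D = ρ (D + h) → D (ρ_ref − ρ) = ρ h.
D = ρ h/(ρ_ref − ρ) = 2750 × 2.13 km/(2790 − 2750) = 146 km.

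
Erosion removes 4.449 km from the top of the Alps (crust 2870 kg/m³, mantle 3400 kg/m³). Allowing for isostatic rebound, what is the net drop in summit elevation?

Rebound u = e ρ_c/ρ_m = 4.449 km × 2870/3400 = 3.755 km.
Net surface drop = e − u = 4.449 km − 3.755 km = e (ρ_m − ρ_c)/ρ_m = 0.694 km.

0.694 km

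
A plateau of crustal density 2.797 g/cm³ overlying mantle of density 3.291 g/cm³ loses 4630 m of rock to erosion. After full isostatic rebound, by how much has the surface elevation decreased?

Rebound u = e ρ_c/ρ_m = 4630 m × 2.797/3.291 = 3935 m.
Net surface drop = e − u = 4630 m − 3935 m = e (ρ_m − ρ_c)/ρ_m = 695 m.

695 m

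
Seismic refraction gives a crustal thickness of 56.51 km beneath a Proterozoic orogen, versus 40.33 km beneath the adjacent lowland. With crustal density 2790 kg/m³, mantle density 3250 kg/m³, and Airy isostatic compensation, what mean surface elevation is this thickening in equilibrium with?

2.29 km

Excess crust Δ = 56.51 km − 40.33 km = 16.18 km, split between elevation h and root r with h + r = Δ.
Airy balance ρ_c h = (ρ_m − ρ_c) r gives r = h ρ_c/(ρ_m − ρ_c), so h (1 + ρ_c/(ρ_m − ρ_c)) = Δ, i.e. h = Δ (ρ_m − ρ_c)/ρ_m.
h = 16.18 km × 460/3250 = 2.29 km.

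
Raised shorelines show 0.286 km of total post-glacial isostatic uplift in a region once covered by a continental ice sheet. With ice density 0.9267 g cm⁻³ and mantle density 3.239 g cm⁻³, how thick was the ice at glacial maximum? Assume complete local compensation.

1 km

u = t ρ_ice/ρ_m → t = u ρ_m/ρ_ice = 0.286 km × 3.239/0.9267 = 1 km.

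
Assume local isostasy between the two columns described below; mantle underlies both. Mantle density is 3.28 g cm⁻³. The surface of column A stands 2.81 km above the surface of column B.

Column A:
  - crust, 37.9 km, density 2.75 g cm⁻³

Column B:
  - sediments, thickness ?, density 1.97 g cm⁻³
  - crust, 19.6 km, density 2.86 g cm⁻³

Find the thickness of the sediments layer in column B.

Take the compensation level at the base of the deeper column (depth z_c below the surface of column A) and equate Σ ρ_i t_i down to z_c; mantle fills any gap and the z_c terms cancel.
Column A: 37.9×2.75 + (z_c − 37.9)×3.28
Column B: 2.81×0 + x×1.97 + 19.6×2.86 + (z_c − 2.81 − 19.6 − x)×3.28
The z_c×3.28 term appears on both sides and cancels. Collect the known terms of each column as K = Σ(ρt)_known − 3.28 × (depth of known layers): K_A = 104.225 − 3.28×37.9 = −20.087; K_B = 56.056 − 3.28×(2.81 + 19.6) = −17.4488.
Balance: K_A = K_B − x×(3.28 − 1.97), so x = (K_B − K_A)/(3.28 − 1.97) = 2.6382/1.31 = 2.01 km.

2.01 km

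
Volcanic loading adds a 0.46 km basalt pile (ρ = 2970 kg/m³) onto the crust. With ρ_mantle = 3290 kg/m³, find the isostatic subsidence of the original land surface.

Subaerial loading: s = t ρ_load / ρ_m.
s = 0.46 km × 2970/3290 = 0.415 km.

0.415 km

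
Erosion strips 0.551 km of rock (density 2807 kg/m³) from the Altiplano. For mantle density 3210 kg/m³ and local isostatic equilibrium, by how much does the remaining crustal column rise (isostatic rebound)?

0.482 km

Unloading: uplift u = e ρ_c/ρ_m = 0.551 km × 2807/3210 = 0.482 km.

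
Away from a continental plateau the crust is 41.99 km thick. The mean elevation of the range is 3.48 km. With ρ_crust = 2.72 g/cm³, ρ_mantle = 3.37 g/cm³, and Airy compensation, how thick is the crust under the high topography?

60 km

Root depth r = h ρ_c / (ρ_m − ρ_c) = 3.48 km × 2.72 / 0.65 = 14.56 km.
Total thickness = T + h + r = 41.99 km + 3.48 km + 14.56 km = 60 km.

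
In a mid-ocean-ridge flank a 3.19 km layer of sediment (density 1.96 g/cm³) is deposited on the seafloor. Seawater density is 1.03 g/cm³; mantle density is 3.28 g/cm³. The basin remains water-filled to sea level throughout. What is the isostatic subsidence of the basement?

Submarine loading: the sediment displaces seawater, and the subsidence is in turn flooded, so s (ρ_m − ρ_w) = t (ρ_sed − ρ_w).
s = 3.19 km × (1.96 − 1.03) / (3.28 − 1.03) = 1.32 km.

1.32 km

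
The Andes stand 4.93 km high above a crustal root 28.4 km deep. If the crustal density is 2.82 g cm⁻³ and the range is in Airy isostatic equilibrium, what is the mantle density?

3.31 g cm⁻³

Airy balance: ρ_c h = (ρ_m − ρ_c) r → ρ_m = ρ_c (1 + h/r).
ρ_m = 2.82 × (1 + 4.93 km/28.4 km) = 3.31 g cm⁻³.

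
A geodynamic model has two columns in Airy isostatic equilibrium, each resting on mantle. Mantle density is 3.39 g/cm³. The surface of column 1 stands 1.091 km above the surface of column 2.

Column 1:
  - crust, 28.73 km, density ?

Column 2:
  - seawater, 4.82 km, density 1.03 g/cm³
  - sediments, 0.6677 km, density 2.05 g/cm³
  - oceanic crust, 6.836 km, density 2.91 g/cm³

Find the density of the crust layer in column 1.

Take the compensation level at the base of the deeper column (depth z_c below the surface of column 1) and equate Σ ρ_i t_i down to z_c; mantle fills any gap and the z_c terms cancel.
Column 1: 28.73×ρ + (z_c − 28.73)×3.39
Column 2: 1.091×0 + 4.82×1.03 + 0.6677×2.05 + 6.836×2.91 + (z_c − 1.091 − 12.3237)×3.39
The z_c×3.39 term appears on both sides and cancels. Collect the known terms of each column as K = Σ(ρt)_known − 3.39 × (depth of known layers): K_1 = 0 − 3.39×28.73 = −97.3947; K_2 = 26.226145 − 3.39×(1.091 + 12.3237) = −19.249688.
Balance: K_1 + 28.73×ρ = K_2, so ρ = (K_2 − K_1)/28.73 = 78.145/28.73 = 2.72 g/cm³.

2.72 g/cm³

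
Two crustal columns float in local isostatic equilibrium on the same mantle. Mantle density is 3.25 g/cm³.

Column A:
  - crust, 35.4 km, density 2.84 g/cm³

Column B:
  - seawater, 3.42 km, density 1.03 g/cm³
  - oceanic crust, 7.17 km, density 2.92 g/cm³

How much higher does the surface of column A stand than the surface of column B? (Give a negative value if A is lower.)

1.4 km

For any compensation level in the mantle, the mantle terms cancel and isostasy reduces to e = (Σt_A − Σt_B) − (Σ(ρt)_A − Σ(ρt)_B) / ρ_m.
Σt_A = 35.4 km; Σt_B = 10.59 km; Σ(ρt)_A = 100.536; Σ(ρt)_B = 24.459 (in km·g/cm³).
e = (35.4 − 10.59) − (100.536 − 24.459) / 3.25 = 1.4 km.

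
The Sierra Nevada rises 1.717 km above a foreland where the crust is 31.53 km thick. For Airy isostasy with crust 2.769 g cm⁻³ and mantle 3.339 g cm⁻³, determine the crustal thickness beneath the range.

41.6 km

Root depth r = h ρ_c / (ρ_m − ρ_c) = 1.717 km × 2.769 / 0.57 = 8.341 km.
Total thickness = T + h + r = 31.53 km + 1.717 km + 8.341 km = 41.6 km.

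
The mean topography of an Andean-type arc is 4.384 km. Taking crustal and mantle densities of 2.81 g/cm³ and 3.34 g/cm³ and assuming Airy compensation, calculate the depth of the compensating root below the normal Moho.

Isostatic balance requires: the weight of the topography is balanced by the buoyancy of the root, ρ_c h = (ρ_m − ρ_c) r.
r = h · ρ_c / (ρ_m − ρ_c) = 4.384 km × 2.81 / (3.34 − 2.81) = 23.2 km.

23.2 km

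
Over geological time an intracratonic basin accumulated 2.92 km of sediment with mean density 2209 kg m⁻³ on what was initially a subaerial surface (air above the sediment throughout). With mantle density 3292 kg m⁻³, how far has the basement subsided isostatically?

Subaerial load: s = t ρ_sed / ρ_m = 2.92 km × 2209/3292 = 1.96 km.

1.96 km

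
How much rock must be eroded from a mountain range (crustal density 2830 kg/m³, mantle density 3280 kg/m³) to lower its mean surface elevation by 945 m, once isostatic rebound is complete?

6890 m

Net drop Δ = e − u = e − e ρ_c/ρ_m = e (ρ_m − ρ_c)/ρ_m.
e = Δ ρ_m/(ρ_m − ρ_c) = 945 m × 3280/450 = 6890 m.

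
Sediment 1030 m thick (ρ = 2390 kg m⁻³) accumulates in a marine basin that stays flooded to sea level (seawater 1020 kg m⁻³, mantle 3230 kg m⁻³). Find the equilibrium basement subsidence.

639 m

Submarine loading: the sediment displaces seawater, and the subsidence is in turn flooded, so s (ρ_m − ρ_w) = t (ρ_sed − ρ_w).
s = 1030 m × (2390 − 1020) / (3230 − 1020) = 639 m.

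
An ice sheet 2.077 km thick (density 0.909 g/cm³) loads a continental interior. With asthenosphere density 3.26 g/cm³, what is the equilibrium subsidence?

0.579 km

In Airy isostatic equilibrium: the ice load ρ_ice t is balanced by mantle displaced below, ρ_m s.
s = t ρ_ice / ρ_m = 2.077 km × 0.909/3.26 = 0.579 km.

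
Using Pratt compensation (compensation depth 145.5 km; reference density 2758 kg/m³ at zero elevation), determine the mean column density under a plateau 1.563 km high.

Pratt balance: ρ_ref D = ρ (D + h).
ρ = ρ_ref D/(D + h) = 2758 × 145.5 km/(145.5 km + 1.563 km) = 2730 kg/m³.

2730 kg/m³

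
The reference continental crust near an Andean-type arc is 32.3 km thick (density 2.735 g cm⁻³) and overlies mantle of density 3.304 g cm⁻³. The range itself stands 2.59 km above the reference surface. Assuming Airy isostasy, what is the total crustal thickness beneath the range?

Root depth r = h ρ_c / (ρ_m − ρ_c) = 2.59 km × 2.735 / 0.569 = 12.45 km.
Total thickness = T + h + r = 32.3 km + 2.59 km + 12.45 km = 47.3 km.

47.3 km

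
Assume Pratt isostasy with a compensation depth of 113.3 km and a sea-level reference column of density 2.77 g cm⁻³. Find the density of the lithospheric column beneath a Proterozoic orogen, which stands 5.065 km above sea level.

Pratt balance: ρ_ref D = ρ (D + h).
ρ = ρ_ref D/(D + h) = 2.77 × 113.3 km/(113.3 km + 5.065 km) = 2.65 g cm⁻³.

2.65 g cm⁻³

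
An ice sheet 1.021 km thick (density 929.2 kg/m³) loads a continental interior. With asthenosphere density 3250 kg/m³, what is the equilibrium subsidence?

By Archimedes' principle applied to the lithosphere: the ice load ρ_ice t is balanced by mantle displaced below, ρ_m s.
s = t ρ_ice / ρ_m = 1.021 km × 929.2/3250 = 0.292 km.

0.292 km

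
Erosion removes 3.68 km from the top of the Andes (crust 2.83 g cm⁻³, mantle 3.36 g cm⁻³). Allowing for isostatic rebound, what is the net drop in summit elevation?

0.58 km

Rebound u = e ρ_c/ρ_m = 3.68 km × 2.83/3.36 = 3.1 km.
Net surface drop = e − u = 3.68 km − 3.1 km = e (ρ_m − ρ_c)/ρ_m = 0.58 km.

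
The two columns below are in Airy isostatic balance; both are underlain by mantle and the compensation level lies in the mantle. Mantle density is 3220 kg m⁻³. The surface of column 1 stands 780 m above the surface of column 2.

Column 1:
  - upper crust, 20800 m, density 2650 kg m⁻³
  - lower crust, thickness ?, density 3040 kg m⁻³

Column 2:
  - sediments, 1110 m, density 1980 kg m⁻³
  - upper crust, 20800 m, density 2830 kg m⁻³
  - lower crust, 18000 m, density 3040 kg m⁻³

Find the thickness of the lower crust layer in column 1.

Take the compensation level at the base of the deeper column (depth z_c below the surface of column 1) and equate Σ ρ_i t_i down to z_c; mantle fills any gap and the z_c terms cancel.
Column 1: 20800×2650 + x×3040 + (z_c − 20800 − x)×3220
Column 2: 780×0 + 1110×1980 + 20800×2830 + 18000×3040 + (z_c − 780 − 39910)×3220
The z_c×3220 term appears on both sides and cancels. Collect the known terms of each column as K = Σ(ρt)_known − 3220 × (depth of known layers): K_1 = 55120000 − 3220×20800 = −11856000; K_2 = 115781800 − 3220×(780 + 39910) = −15240000.
Balance: K_1 − x×(3220 − 3040) = K_2, so x = (K_1 − K_2)/(3220 − 3040) = 3384000/180 = 18800 m.

18800 m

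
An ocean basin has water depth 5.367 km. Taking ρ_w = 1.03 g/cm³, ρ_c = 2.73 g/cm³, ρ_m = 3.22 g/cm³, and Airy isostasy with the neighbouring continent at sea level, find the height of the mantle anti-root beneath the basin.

By Archimedes' principle applied to the lithosphere: replacing crust with seawater at the top is compensated by replacing crust with mantle at the base: d (ρ_c − ρ_w) = a (ρ_m − ρ_c).
a = d (ρ_c − ρ_w)/(ρ_m − ρ_c) = 5.367 km × 1.7/0.49 = 18.6 km.

18.6 km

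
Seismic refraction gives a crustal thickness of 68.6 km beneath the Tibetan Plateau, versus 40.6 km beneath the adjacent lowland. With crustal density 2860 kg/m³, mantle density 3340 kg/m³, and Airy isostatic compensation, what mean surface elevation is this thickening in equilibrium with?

4.02 km

Excess crust Δ = 68.6 km − 40.6 km = 28 km, split between elevation h and root r with h + r = Δ.
Airy balance ρ_c h = (ρ_m − ρ_c) r gives r = h ρ_c/(ρ_m − ρ_c), so h (1 + ρ_c/(ρ_m − ρ_c)) = Δ, i.e. h = Δ (ρ_m − ρ_c)/ρ_m.
h = 28 km × 480/3340 = 4.02 km.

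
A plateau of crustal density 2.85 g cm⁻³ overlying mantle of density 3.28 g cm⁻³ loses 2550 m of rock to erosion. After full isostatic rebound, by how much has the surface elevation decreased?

334 m

Rebound u = e ρ_c/ρ_m = 2550 m × 2.85/3.28 = 2216 m.
Net surface drop = e − u = 2550 m − 2216 m = e (ρ_m − ρ_c)/ρ_m = 334 m.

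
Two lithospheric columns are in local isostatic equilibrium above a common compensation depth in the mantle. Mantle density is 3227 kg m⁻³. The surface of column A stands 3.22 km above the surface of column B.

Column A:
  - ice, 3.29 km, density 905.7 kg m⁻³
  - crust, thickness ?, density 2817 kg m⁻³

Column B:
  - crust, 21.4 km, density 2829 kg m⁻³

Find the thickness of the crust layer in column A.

27.5 km

Take the compensation level at the base of the deeper column (depth z_c below the surface of column A) and equate Σ ρ_i t_i down to z_c; mantle fills any gap and the z_c terms cancel.
Column A: 3.29×905.7 + x×2817 + (z_c − 3.29 − x)×3227
Column B: 3.22×0 + 21.4×2829 + (z_c − 3.22 − 21.4)×3227
The z_c×3227 term appears on both sides and cancels. Collect the known terms of each column as K = Σ(ρt)_known − 3227 × (depth of known layers): K_A = 2979.753 − 3227×3.29 = −7637.077; K_B = 60540.6 − 3227×(3.22 + 21.4) = −18908.14.
Balance: K_A − x×(3227 − 2817) = K_B, so x = (K_A − K_B)/(3227 − 2817) = 11271.1/410 = 27.5 km.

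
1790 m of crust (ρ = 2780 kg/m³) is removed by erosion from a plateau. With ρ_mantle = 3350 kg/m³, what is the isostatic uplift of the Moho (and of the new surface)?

1490 m

Unloading: uplift u = e ρ_c/ρ_m = 1790 m × 2780/3350 = 1490 m.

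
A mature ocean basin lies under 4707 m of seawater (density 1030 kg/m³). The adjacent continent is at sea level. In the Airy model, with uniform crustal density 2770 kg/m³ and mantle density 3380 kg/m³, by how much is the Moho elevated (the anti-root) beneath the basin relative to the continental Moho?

13400 m

Isostatic balance requires: replacing crust with seawater at the top is compensated by replacing crust with mantle at the base: d (ρ_c − ρ_w) = a (ρ_m − ρ_c).
a = d (ρ_c − ρ_w)/(ρ_m − ρ_c) = 4707 m × 1740/610 = 13400 m.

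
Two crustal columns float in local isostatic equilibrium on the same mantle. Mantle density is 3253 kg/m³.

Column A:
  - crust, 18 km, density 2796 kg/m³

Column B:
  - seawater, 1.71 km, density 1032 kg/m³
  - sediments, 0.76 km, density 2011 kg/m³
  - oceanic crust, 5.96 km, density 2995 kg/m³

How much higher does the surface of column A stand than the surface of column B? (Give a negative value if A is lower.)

For any compensation level in the mantle, the mantle terms cancel and isostasy reduces to e = (Σt_A − Σt_B) − (Σ(ρt)_A − Σ(ρt)_B) / ρ_m.
Σt_A = 18 km; Σt_B = 8.43 km; Σ(ρt)_A = 50328; Σ(ρt)_B = 21143.28 (in km·kg/m³).
e = (18 − 8.43) − (50328 − 21143.28) / 3253 = 0.598 km.

0.598 km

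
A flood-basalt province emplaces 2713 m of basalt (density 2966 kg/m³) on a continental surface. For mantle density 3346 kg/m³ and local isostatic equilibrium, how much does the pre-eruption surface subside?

Subaerial loading: s = t ρ_load / ρ_m.
s = 2713 m × 2966/3346 = 2400 m.

2400 m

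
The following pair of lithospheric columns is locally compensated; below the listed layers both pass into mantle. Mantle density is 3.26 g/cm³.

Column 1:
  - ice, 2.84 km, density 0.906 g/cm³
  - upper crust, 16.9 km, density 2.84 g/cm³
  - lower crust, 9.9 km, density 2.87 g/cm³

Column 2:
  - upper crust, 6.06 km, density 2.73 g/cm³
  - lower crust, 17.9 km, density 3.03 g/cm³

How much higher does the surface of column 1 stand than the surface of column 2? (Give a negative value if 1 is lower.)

3.16 km

For any compensation level in the mantle, the mantle terms cancel and isostasy reduces to e = (Σt_1 − Σt_2) − (Σ(ρt)_1 − Σ(ρt)_2) / ρ_m.
Σt_1 = 29.64 km; Σt_2 = 23.96 km; Σ(ρt)_1 = 78.98204; Σ(ρt)_2 = 70.7808 (in km·g/cm³).
e = (29.64 − 23.96) − (78.98204 − 70.7808) / 3.26 = 3.16 km.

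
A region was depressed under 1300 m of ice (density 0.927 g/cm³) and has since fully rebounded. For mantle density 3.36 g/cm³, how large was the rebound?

359 m

Removing the load lets mantle flow back in; uplift u satisfies ρ_ice t = ρ_m u.
u = t ρ_ice/ρ_m = 1300 m × 0.927/3.36 = 359 m.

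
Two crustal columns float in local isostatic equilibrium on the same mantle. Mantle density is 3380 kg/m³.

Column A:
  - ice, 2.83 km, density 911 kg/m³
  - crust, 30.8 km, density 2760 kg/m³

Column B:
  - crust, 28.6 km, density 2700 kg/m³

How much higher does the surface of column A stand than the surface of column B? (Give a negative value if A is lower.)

1.96 km

For any compensation level in the mantle, the mantle terms cancel and isostasy reduces to e = (Σt_A − Σt_B) − (Σ(ρt)_A − Σ(ρt)_B) / ρ_m.
Σt_A = 33.63 km; Σt_B = 28.6 km; Σ(ρt)_A = 87586.13; Σ(ρt)_B = 77220 (in km·kg/m³).
e = (33.63 − 28.6) − (87586.13 − 77220) / 3380 = 1.96 km.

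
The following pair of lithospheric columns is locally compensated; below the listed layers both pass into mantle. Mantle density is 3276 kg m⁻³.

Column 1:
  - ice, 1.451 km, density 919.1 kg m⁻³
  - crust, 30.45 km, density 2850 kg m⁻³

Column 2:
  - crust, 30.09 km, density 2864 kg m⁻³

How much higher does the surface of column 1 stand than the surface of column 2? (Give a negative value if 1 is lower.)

1.22 km

For any compensation level in the mantle, the mantle terms cancel and isostasy reduces to e = (Σt_1 − Σt_2) − (Σ(ρt)_1 − Σ(ρt)_2) / ρ_m.
Σt_1 = 31.901 km; Σt_2 = 30.09 km; Σ(ρt)_1 = 88116.1141; Σ(ρt)_2 = 86177.76 (in km·kg m⁻³).
e = (31.901 − 30.09) − (88116.1141 − 86177.76) / 3276 = 1.22 km.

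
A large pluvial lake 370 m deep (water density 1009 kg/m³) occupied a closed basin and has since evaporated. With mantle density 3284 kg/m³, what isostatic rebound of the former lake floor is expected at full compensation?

u = d ρ_w/ρ_m = 370 m × 1009/3284 = 114 m.

114 m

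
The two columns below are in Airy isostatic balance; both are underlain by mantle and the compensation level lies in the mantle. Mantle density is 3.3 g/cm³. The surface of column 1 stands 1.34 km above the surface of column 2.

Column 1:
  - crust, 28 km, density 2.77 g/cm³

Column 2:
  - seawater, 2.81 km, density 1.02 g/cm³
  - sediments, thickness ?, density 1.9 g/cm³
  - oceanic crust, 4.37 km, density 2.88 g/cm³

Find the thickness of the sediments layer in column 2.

1.55 km

Take the compensation level at the base of the deeper column (depth z_c below the surface of column 1) and equate Σ ρ_i t_i down to z_c; mantle fills any gap and the z_c terms cancel.
Column 1: 28×2.77 + (z_c − 28)×3.3
Column 2: 1.34×0 + 2.81×1.02 + x×1.9 + 4.37×2.88 + (z_c − 1.34 − 7.18 − x)×3.3
The z_c×3.3 term appears on both sides and cancels. Collect the known terms of each column as K = Σ(ρt)_known − 3.3 × (depth of known layers): K_1 = 77.56 − 3.3×28 = −14.84; K_2 = 15.4518 − 3.3×(1.34 + 7.18) = −12.6642.
Balance: K_1 = K_2 − x×(3.3 − 1.9), so x = (K_2 − K_1)/(3.3 − 1.9) = 2.1758/1.4 = 1.55 km.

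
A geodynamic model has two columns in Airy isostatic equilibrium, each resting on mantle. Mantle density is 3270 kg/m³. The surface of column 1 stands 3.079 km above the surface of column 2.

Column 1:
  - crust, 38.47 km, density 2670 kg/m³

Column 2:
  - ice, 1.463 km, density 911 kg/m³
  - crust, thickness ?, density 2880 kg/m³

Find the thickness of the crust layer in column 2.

Take the compensation level at the base of the deeper column (depth z_c below the surface of column 1) and equate Σ ρ_i t_i down to z_c; mantle fills any gap and the z_c terms cancel.
Column 1: 38.47×2670 + (z_c − 38.47)×3270
Column 2: 3.079×0 + 1.463×911 + x×2880 + (z_c − 3.079 − 1.463 − x)×3270
The z_c×3270 term appears on both sides and cancels. Collect the known terms of each column as K = Σ(ρt)_known − 3270 × (depth of known layers): K_1 = 102714.9 − 3270×38.47 = −23082; K_2 = 1332.793 − 3270×(3.079 + 1.463) = −13519.547.
Balance: K_1 = K_2 − x×(3270 − 2880), so x = (K_2 − K_1)/(3270 − 2880) = 9562.45/390 = 24.5 km.

24.5 km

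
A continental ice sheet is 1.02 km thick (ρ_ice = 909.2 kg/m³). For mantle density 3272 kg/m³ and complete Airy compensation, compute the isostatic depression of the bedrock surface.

By Archimedes' principle applied to the lithosphere: the ice load ρ_ice t is balanced by mantle displaced below, ρ_m s.
s = t ρ_ice / ρ_m = 1.02 km × 909.2/3272 = 0.283 km.

0.283 km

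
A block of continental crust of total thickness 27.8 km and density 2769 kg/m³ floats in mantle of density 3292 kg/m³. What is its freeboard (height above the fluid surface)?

4.42 km

Floating equilibrium: submerged depth d = t ρ_obj/ρ_fluid = 27.8 km × 2769/3292 = 23.38 km.
Freeboard = t − d = 27.8 km − 23.38 km = 4.42 km.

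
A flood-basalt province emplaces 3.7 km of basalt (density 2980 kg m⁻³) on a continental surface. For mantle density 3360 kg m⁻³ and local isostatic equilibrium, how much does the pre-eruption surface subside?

3.28 km

Subaerial loading: s = t ρ_load / ρ_m.
s = 3.7 km × 2980/3360 = 3.28 km.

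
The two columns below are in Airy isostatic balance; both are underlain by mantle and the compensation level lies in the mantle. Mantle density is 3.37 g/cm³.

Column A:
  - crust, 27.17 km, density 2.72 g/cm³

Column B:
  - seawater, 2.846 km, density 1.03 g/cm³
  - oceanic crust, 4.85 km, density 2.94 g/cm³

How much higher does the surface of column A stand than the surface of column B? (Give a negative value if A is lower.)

2.65 km

For any compensation level in the mantle, the mantle terms cancel and isostasy reduces to e = (Σt_A − Σt_B) − (Σ(ρt)_A − Σ(ρt)_B) / ρ_m.
Σt_A = 27.17 km; Σt_B = 7.696 km; Σ(ρt)_A = 73.9024; Σ(ρt)_B = 17.19038 (in km·g/cm³).
e = (27.17 − 7.696) − (73.9024 − 17.19038) / 3.37 = 2.65 km.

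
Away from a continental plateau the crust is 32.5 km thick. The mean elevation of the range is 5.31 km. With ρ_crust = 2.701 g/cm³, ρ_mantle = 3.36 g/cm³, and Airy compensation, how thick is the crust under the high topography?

Root depth r = h ρ_c / (ρ_m − ρ_c) = 5.31 km × 2.701 / 0.659 = 21.76 km.
Total thickness = T + h + r = 32.5 km + 5.31 km + 21.76 km = 59.6 km.

59.6 km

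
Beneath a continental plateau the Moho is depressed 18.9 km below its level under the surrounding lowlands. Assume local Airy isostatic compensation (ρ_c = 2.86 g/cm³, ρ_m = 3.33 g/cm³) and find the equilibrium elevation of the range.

3.11 km

Equating mass per unit area of the two columns: ρ_c h = (ρ_m − ρ_c) r.
h = r (ρ_m − ρ_c) / ρ_c = 18.9 km × (3.33 − 2.86) / 2.86 = 3.11 km.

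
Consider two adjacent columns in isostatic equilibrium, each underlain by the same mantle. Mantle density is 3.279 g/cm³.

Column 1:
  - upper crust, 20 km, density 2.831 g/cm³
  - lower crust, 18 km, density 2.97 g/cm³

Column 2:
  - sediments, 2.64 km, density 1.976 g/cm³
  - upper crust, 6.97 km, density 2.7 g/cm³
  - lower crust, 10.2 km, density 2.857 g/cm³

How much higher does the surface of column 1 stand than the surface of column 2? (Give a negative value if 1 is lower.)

0.836 km

For any compensation level in the mantle, the mantle terms cancel and isostasy reduces to e = (Σt_1 − Σt_2) − (Σ(ρt)_1 − Σ(ρt)_2) / ρ_m.
Σt_1 = 38 km; Σt_2 = 19.81 km; Σ(ρt)_1 = 110.08; Σ(ρt)_2 = 53.17704 (in km·g/cm³).
e = (38 − 19.81) − (110.08 − 53.17704) / 3.279 = 0.836 km.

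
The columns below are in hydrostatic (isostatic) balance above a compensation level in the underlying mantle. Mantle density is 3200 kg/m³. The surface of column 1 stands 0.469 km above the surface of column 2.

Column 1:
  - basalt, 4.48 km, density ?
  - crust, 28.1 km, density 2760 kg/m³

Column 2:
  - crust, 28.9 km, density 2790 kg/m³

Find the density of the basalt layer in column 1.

2980 kg/m³

Take the compensation level at the base of the deeper column (depth z_c below the surface of column 1) and equate Σ ρ_i t_i down to z_c; mantle fills any gap and the z_c terms cancel.
Column 1: 4.48×ρ + 28.1×2760 + (z_c − 32.58)×3200
Column 2: 0.469×0 + 28.9×2790 + (z_c − 0.469 − 28.9)×3200
The z_c×3200 term appears on both sides and cancels. Collect the known terms of each column as K = Σ(ρt)_known − 3200 × (depth of known layers): K_1 = 77556 − 3200×32.58 = −26700; K_2 = 80631 − 3200×(0.469 + 28.9) = −13349.8.
Balance: K_1 + 4.48×ρ = K_2, so ρ = (K_2 − K_1)/4.48 = 13350.2/4.48 = 2980 kg/m³.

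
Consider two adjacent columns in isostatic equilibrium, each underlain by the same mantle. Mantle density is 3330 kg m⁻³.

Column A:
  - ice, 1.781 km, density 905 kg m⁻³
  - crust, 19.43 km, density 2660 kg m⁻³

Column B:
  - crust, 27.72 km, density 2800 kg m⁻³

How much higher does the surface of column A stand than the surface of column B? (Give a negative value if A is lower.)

0.794 km

For any compensation level in the mantle, the mantle terms cancel and isostasy reduces to e = (Σt_A − Σt_B) − (Σ(ρt)_A − Σ(ρt)_B) / ρ_m.
Σt_A = 21.211 km; Σt_B = 27.72 km; Σ(ρt)_A = 53295.605; Σ(ρt)_B = 77616 (in km·kg m⁻³).
e = (21.211 − 27.72) − (53295.605 − 77616) / 3330 = 0.794 km.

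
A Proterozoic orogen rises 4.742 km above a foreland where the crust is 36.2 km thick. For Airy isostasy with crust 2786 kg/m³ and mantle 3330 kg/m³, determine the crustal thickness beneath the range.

Root depth r = h ρ_c / (ρ_m − ρ_c) = 4.742 km × 2786 / 544 = 24.29 km.
Total thickness = T + h + r = 36.2 km + 4.742 km + 24.29 km = 65.2 km.

65.2 km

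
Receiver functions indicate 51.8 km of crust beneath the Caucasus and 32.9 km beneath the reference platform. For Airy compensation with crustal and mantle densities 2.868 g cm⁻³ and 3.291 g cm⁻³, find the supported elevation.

Excess crust Δ = 51.8 km − 32.9 km = 18.9 km, split between elevation h and root r with h + r = Δ.
Airy balance ρ_c h = (ρ_m − ρ_c) r gives r = h ρ_c/(ρ_m − ρ_c), so h (1 + ρ_c/(ρ_m − ρ_c)) = Δ, i.e. h = Δ (ρ_m − ρ_c)/ρ_m.
h = 18.9 km × 0.423/3.291 = 2.43 km.

2.43 km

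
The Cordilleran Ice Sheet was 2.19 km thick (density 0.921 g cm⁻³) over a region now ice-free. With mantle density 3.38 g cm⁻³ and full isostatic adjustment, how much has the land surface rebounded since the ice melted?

0.597 km

Removing the load lets mantle flow back in; uplift u satisfies ρ_ice t = ρ_m u.
u = t ρ_ice/ρ_m = 2.19 km × 0.921/3.38 = 0.597 km.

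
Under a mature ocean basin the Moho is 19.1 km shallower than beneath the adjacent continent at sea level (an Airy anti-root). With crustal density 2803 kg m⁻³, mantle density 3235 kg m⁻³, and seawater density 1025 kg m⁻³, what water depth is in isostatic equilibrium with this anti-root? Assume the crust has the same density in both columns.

Replacing a thickness d of crust by seawater at the top must be balanced by replacing crust with mantle at the base: d (ρ_c − ρ_w) = a (ρ_m − ρ_c).
d = a (ρ_m − ρ_c)/(ρ_c − ρ_w) = 19.1 km × 432/1778 = 4.64 km.

4.64 km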